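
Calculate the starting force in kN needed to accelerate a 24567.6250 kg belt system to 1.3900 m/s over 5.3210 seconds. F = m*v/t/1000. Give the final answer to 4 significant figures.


F = 24567.6250 * 1.3900 / 5.3210 / 1000
F = 6.418 kN


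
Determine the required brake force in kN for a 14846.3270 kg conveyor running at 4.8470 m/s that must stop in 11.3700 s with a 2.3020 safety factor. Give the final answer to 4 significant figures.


F = 14846.3270 * 4.8470 / 11.3700 * 2.3020 / 1000
F = 14.57 kN


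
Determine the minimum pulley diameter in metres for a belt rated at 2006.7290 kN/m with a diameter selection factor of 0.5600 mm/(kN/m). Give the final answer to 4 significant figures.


D = 2006.7290 * 0.5600 / 1000
D = 1.124 m


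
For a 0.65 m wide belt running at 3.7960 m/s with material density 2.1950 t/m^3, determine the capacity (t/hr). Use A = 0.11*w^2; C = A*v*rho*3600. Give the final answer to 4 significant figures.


A = 0.11 * 0.65^2 = 0.046475 m^2
C = 0.046475 * 3.7960 * 2.1950 * 3600
C = 1394 t/hr


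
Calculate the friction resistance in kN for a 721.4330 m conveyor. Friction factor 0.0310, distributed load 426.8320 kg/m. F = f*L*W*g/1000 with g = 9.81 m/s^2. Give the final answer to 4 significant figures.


F = 0.0310 * 721.4330 * 426.8320 * 9.81 / 1000
F = 93.64 kN


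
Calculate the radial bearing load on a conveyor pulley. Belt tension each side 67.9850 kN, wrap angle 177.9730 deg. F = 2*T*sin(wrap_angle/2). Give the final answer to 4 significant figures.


F = 2 * 67.9850 * sin(177.9730/2 deg)
F = 135.9 kN


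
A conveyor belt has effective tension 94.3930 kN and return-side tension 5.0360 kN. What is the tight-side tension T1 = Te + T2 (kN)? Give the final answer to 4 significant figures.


T1 = Te + T2 = 94.3930 + 5.0360
T1 = 99.43 kN


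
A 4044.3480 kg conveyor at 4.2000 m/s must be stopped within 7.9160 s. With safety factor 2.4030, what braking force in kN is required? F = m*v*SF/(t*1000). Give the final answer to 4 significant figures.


F = 4044.3480 * 4.2000 / 7.9160 * 2.4030 / 1000
F = 5.156 kN


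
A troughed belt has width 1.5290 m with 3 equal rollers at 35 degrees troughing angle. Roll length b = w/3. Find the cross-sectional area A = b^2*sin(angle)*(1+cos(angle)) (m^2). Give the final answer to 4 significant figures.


b = 1.5290/3 = 0.509667 m
A = 0.509667^2 * sin(35 deg) * (1 + cos(35 deg))
A = 0.2710 m^2


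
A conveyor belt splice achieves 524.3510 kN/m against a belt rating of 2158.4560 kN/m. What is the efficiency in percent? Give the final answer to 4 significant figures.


Eff = 524.3510 / 2158.4560 * 100
Eff = 24.29 %


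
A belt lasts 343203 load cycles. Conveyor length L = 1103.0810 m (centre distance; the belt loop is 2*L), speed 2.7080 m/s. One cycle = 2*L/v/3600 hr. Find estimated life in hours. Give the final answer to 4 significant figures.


cycle_time = 2 * 1103.0810 / 2.7080 / 3600 = 0.226301 hr
life = 343203 * 0.226301 = 77670 hours


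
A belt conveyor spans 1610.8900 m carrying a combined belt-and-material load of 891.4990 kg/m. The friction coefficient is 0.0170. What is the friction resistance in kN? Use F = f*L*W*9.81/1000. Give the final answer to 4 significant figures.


F = 0.0170 * 1610.8900 * 891.4990 * 9.81 / 1000
F = 239.5 kN


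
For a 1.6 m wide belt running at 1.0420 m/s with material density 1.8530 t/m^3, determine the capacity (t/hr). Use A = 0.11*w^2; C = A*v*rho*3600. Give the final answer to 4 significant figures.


A = 0.11 * 1.6^2 = 0.2816 m^2
C = 0.2816 * 1.0420 * 1.8530 * 3600
C = 1957 t/hr


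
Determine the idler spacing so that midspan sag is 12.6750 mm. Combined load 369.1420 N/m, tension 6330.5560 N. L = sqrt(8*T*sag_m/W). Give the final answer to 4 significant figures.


sag = 12.6750/1000 = 0.012675 m
L = sqrt(8 * 6330.5560 * 0.012675 / 369.1420)
L = 1.319 m


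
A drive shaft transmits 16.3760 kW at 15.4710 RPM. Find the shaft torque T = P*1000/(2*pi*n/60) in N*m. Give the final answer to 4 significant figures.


omega = 2*pi*15.4710/60 = 1.62012 rad/s
T = 16.3760*1000 / 1.62012
T = 10110 N*m


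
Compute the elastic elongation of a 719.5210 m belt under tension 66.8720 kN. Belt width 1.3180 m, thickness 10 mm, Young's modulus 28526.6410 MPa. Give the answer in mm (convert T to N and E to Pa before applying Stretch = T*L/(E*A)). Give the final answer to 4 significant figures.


A = 1.3180 * 0.01 = 0.01318 m^2
Stretch = 66.8720*1000 * 719.5210 / (28526.6410e6 * 0.01318) * 1000
Stretch = 128.0 mm


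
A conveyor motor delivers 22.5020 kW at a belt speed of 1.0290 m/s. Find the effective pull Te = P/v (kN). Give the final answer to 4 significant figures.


Te = P / v = 22.5020 / 1.0290
Te = 21.87 kN


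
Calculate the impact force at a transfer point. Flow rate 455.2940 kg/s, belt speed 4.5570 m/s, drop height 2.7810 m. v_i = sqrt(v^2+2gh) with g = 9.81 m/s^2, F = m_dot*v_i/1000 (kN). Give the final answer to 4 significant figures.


v_i = sqrt(4.5570^2 + 2*9.81*2.7810) = 8.67926 m/s
F = 455.2940 * 8.67926 / 1000
F = 3.952 kN


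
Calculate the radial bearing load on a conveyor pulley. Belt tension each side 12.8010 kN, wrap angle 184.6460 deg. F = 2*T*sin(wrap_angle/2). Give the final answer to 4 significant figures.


F = 2 * 12.8010 * sin(184.6460/2 deg)
F = 25.58 kN


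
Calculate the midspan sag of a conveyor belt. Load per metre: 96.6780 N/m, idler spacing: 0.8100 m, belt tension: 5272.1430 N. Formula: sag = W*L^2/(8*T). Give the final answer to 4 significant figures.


sag = 96.6780 * 0.8100^2 / (8 * 5272.1430)
sag = 0.001504 m


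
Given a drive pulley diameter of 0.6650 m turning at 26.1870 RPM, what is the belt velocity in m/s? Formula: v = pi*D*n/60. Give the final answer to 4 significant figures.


v = pi * 0.6650 * 26.1870 / 60
v = 0.9118 m/s


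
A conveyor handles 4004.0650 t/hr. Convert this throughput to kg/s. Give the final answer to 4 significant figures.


m_dot = 4004.0650 * 1000 / 3600
m_dot = 1112 kg/s


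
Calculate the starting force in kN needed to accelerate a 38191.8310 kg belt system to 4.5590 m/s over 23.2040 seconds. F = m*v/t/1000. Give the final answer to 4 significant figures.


F = 38191.8310 * 4.5590 / 23.2040 / 1000
F = 7.504 kN


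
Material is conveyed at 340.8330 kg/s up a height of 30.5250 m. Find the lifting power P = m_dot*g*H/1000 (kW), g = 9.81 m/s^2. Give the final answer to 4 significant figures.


P = 340.8330 * 9.81 * 30.5250 / 1000
P = 102.1 kW


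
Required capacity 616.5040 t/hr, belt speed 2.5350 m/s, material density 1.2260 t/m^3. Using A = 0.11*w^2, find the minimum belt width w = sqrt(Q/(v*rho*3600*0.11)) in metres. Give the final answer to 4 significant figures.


A_req = 616.5040 / (2.5350 * 1.2260 * 3600) = 0.0551017 m^2
w = sqrt(0.0551017 / 0.11)
w = 0.7078 m


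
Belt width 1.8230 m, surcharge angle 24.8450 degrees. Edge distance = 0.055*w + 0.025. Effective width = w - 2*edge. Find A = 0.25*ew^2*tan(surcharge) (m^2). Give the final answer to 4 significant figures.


edge = 0.055*1.8230 + 0.025 = 0.125265 m
ew = 1.8230 - 2*0.125265 = 1.57247 m
A = 0.25 * 1.57247^2 * tan(24.8450 deg)
A = 0.2862 m^2


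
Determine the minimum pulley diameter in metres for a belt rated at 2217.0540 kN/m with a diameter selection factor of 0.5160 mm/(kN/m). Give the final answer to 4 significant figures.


D = 2217.0540 * 0.5160 / 1000
D = 1.144 m


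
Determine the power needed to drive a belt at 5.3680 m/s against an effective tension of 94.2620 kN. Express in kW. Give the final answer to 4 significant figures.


P = Te * v = 94.2620 * 5.3680
P = 506.0 kW


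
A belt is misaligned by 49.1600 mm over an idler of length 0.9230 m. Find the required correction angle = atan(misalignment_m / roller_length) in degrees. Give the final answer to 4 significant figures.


misalign_m = 49.1600 / 1000 = 0.049160 m
angle = atan(0.049160 / 0.9230)
angle = 3.049 deg


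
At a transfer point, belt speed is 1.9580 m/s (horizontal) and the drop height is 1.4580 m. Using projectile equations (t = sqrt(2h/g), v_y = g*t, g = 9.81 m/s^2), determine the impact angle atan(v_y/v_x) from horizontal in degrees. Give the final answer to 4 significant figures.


t = sqrt(2*1.4580/9.81) = 0.545204 s
v_y = 9.81 * 0.545204 = 5.34845 m/s
angle = atan(5.34845 / 1.9580) = 69.89 deg


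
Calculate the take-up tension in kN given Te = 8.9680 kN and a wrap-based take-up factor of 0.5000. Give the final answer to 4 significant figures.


T_tu = 8.9680 * 0.5000
T_tu = 4.484 kN


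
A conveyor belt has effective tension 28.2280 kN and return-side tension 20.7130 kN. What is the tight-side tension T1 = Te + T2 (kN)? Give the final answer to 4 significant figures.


T1 = Te + T2 = 28.2280 + 20.7130
T1 = 48.94 kN


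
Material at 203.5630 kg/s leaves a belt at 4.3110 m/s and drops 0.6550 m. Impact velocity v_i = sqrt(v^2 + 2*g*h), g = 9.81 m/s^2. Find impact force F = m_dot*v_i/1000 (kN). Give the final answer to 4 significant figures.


v_i = sqrt(4.3110^2 + 2*9.81*0.6550) = 5.60677 m/s
F = 203.5630 * 5.60677 / 1000
F = 1.141 kN


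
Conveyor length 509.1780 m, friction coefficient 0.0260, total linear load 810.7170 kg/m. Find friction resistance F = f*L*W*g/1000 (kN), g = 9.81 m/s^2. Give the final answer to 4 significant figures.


F = 0.0260 * 509.1780 * 810.7170 * 9.81 / 1000
F = 105.3 kN


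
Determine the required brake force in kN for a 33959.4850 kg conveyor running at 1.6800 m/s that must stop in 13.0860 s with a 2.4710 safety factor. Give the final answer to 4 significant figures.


F = 33959.4850 * 1.6800 / 13.0860 * 2.4710 / 1000
F = 10.77 kN


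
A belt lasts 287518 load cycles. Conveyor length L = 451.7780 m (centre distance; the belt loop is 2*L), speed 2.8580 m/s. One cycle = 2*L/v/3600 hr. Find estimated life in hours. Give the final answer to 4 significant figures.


cycle_time = 2 * 451.7780 / 2.8580 / 3600 = 0.0878194 hr
life = 287518 * 0.0878194 = 25250 hours


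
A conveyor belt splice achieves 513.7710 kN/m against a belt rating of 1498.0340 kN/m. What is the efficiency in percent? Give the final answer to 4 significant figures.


Eff = 513.7710 / 1498.0340 * 100
Eff = 34.30 %


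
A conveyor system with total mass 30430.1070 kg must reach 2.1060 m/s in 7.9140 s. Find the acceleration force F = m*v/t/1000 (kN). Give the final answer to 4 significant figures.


F = 30430.1070 * 2.1060 / 7.9140 / 1000
F = 8.098 kN


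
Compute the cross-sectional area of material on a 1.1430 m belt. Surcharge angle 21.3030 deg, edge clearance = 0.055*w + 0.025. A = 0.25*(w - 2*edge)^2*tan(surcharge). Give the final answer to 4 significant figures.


edge = 0.055*1.1430 + 0.025 = 0.087865 m
ew = 1.1430 - 2*0.087865 = 0.96727 m
A = 0.25 * 0.96727^2 * tan(21.3030 deg)
A = 0.09121 m^2


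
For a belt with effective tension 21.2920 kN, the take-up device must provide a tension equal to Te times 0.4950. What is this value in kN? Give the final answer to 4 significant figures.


T_tu = 21.2920 * 0.4950
T_tu = 10.54 kN


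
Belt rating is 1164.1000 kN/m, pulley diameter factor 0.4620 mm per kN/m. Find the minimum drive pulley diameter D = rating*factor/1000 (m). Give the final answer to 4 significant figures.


D = 1164.1000 * 0.4620 / 1000
D = 0.5378 m


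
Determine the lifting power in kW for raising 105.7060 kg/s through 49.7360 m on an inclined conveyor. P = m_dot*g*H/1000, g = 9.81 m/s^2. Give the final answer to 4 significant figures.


P = 105.7060 * 9.81 * 49.7360 / 1000
P = 51.58 kW


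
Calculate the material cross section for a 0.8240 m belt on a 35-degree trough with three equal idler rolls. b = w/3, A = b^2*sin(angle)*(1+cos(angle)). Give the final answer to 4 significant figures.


b = 0.8240/3 = 0.274667 m
A = 0.274667^2 * sin(35 deg) * (1 + cos(35 deg))
A = 0.07872 m^2


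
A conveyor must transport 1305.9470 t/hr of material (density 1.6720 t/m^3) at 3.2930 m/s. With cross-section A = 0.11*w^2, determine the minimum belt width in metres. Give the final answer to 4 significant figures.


A_req = 1305.9470 / (3.2930 * 1.6720 * 3600) = 0.0658863 m^2
w = sqrt(0.0658863 / 0.11)
w = 0.7739 m


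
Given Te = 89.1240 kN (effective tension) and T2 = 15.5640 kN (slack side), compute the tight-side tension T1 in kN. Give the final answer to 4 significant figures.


T1 = Te + T2 = 89.1240 + 15.5640
T1 = 104.7 kN


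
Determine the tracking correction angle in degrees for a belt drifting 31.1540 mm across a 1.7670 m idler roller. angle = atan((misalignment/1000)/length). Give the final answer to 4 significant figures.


misalign_m = 31.1540 / 1000 = 0.031154 m
angle = atan(0.031154 / 1.7670)
angle = 1.010 deg


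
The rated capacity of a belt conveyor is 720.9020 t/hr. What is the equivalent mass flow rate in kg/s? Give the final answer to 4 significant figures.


m_dot = 720.9020 * 1000 / 3600
m_dot = 200.3 kg/s


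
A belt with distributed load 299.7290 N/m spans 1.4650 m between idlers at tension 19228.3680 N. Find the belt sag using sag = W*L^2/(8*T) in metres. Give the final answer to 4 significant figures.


sag = 299.7290 * 1.4650^2 / (8 * 19228.3680)
sag = 0.004182 m


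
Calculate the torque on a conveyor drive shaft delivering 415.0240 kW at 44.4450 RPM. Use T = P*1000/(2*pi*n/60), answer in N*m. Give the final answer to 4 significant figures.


omega = 2*pi*44.4450/60 = 4.65427 rad/s
T = 415.0240*1000 / 4.65427
T = 89170 N*m


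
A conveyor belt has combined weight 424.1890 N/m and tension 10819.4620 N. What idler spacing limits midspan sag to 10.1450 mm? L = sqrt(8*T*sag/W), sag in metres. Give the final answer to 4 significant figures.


sag = 10.1450/1000 = 0.010145 m
L = sqrt(8 * 10819.4620 * 0.010145 / 424.1890)
L = 1.439 m


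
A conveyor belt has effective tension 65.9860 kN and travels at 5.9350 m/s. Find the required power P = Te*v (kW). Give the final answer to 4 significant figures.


P = Te * v = 65.9860 * 5.9350
P = 391.6 kW


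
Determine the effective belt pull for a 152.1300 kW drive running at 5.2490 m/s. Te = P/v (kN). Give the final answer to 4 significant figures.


Te = P / v = 152.1300 / 5.2490
Te = 28.98 kN


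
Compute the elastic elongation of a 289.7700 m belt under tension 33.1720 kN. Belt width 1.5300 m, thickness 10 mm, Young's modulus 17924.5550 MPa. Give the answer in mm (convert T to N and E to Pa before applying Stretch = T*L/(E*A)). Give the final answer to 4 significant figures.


A = 1.5300 * 0.01 = 0.01530 m^2
Stretch = 33.1720*1000 * 289.7700 / (17924.5550e6 * 0.01530) * 1000
Stretch = 35.05 mm


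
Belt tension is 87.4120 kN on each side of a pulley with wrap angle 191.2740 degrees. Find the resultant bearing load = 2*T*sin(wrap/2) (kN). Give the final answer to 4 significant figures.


F = 2 * 87.4120 * sin(191.2740/2 deg)
F = 174.0 kN


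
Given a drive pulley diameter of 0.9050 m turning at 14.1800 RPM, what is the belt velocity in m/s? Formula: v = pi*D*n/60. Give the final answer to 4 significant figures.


v = pi * 0.9050 * 14.1800 / 60
v = 0.6719 m/s


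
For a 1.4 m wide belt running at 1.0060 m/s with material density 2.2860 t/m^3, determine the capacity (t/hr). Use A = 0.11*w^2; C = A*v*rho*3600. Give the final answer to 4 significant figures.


A = 0.11 * 1.4^2 = 0.2156 m^2
C = 0.2156 * 1.0060 * 2.2860 * 3600
C = 1785 t/hr


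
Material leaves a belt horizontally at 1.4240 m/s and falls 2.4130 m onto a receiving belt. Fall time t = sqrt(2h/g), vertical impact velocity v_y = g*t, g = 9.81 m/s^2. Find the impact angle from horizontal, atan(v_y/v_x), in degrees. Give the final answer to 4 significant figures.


t = sqrt(2*2.4130/9.81) = 0.701389 s
v_y = 9.81 * 0.701389 = 6.88063 m/s
angle = atan(6.88063 / 1.4240) = 78.31 deg


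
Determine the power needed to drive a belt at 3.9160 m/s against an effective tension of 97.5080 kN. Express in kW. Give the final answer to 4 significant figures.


P = Te * v = 97.5080 * 3.9160
P = 381.8 kW


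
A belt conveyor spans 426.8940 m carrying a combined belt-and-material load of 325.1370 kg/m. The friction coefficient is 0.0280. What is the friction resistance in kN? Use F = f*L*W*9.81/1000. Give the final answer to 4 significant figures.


F = 0.0280 * 426.8940 * 325.1370 * 9.81 / 1000
F = 38.13 kN


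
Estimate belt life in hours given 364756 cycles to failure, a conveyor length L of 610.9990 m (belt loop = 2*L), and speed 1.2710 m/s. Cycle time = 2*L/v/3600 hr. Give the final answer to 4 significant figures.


cycle_time = 2 * 610.9990 / 1.2710 / 3600 = 0.267068 hr
life = 364756 * 0.267068 = 97410 hours


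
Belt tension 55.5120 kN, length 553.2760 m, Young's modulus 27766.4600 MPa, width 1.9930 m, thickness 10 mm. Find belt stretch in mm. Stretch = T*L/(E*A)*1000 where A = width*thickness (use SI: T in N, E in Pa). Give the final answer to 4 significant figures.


A = 1.9930 * 0.01 = 0.01993 m^2
Stretch = 55.5120*1000 * 553.2760 / (27766.4600e6 * 0.01993) * 1000
Stretch = 55.50 mm


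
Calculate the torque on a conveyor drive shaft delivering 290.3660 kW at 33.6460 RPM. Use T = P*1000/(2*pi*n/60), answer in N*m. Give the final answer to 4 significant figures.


omega = 2*pi*33.6460/60 = 3.5234 rad/s
T = 290.3660*1000 / 3.5234
T = 82410 N*m


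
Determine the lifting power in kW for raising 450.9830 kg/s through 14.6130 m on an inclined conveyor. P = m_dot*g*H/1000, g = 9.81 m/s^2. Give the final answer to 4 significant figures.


P = 450.9830 * 9.81 * 14.6130 / 1000
P = 64.65 kW


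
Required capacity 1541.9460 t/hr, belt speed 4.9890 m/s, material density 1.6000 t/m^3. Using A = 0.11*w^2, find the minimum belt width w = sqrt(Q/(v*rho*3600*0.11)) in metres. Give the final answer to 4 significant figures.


A_req = 1541.9460 / (4.9890 * 1.6000 * 3600) = 0.0536578 m^2
w = sqrt(0.0536578 / 0.11)
w = 0.6984 m


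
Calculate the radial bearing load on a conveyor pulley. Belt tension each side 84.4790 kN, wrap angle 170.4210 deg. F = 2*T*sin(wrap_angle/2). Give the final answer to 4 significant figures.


F = 2 * 84.4790 * sin(170.4210/2 deg)
F = 168.4 kN


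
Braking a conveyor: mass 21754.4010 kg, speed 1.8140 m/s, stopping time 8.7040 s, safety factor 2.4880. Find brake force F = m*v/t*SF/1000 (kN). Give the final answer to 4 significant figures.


F = 21754.4010 * 1.8140 / 8.7040 * 2.4880 / 1000
F = 11.28 kN


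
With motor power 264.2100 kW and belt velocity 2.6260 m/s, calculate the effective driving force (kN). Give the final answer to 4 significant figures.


Te = P / v = 264.2100 / 2.6260
Te = 100.6 kN


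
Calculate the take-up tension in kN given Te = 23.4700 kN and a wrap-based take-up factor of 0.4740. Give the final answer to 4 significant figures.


T_tu = 23.4700 * 0.4740
T_tu = 11.12 kN


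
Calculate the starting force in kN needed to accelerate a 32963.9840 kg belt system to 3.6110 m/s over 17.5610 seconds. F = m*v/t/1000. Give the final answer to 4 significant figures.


F = 32963.9840 * 3.6110 / 17.5610 / 1000
F = 6.778 kN


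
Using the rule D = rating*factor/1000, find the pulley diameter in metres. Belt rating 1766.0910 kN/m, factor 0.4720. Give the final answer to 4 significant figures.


D = 1766.0910 * 0.4720 / 1000
D = 0.8336 m


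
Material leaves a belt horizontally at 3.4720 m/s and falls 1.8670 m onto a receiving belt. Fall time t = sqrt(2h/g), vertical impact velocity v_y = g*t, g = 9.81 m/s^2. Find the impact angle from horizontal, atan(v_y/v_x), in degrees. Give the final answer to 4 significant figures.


t = sqrt(2*1.8670/9.81) = 0.616954 s
v_y = 9.81 * 0.616954 = 6.05232 m/s
angle = atan(6.05232 / 3.4720) = 60.16 deg


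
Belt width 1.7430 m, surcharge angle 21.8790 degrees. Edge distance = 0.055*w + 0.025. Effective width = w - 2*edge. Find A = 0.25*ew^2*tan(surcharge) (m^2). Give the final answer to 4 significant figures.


edge = 0.055*1.7430 + 0.025 = 0.120865 m
ew = 1.7430 - 2*0.120865 = 1.50127 m
A = 0.25 * 1.50127^2 * tan(21.8790 deg)
A = 0.2263 m^2


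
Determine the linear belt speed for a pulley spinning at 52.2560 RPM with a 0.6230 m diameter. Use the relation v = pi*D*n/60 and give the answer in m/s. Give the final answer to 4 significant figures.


v = pi * 0.6230 * 52.2560 / 60
v = 1.705 m/s


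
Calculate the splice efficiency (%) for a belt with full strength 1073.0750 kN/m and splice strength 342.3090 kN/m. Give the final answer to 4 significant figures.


Eff = 342.3090 / 1073.0750 * 100
Eff = 31.90 %


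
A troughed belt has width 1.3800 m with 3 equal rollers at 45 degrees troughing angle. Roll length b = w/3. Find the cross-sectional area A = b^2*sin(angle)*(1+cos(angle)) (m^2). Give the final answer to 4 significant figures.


b = 1.3800/3 = 0.46 m
A = 0.46^2 * sin(45 deg) * (1 + cos(45 deg))
A = 0.2554 m^2


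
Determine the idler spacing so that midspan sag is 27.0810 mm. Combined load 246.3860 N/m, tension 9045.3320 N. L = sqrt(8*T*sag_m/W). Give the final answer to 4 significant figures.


sag = 27.0810/1000 = 0.027081 m
L = sqrt(8 * 9045.3320 * 0.027081 / 246.3860)
L = 2.820 m


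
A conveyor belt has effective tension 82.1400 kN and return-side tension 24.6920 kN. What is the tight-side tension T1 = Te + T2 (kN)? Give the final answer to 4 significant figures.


T1 = Te + T2 = 82.1400 + 24.6920
T1 = 106.8 kN


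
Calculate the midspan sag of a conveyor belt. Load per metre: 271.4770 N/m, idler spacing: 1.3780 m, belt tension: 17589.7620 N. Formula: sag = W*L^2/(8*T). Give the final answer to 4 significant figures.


sag = 271.4770 * 1.3780^2 / (8 * 17589.7620)
sag = 0.003663 m


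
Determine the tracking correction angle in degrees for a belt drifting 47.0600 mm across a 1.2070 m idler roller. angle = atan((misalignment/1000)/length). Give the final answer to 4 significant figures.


misalign_m = 47.0600 / 1000 = 0.047060 m
angle = atan(0.047060 / 1.2070)
angle = 2.233 deg


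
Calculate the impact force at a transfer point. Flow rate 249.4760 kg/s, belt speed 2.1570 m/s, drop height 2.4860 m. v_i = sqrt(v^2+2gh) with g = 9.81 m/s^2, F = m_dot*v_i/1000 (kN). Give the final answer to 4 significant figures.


v_i = sqrt(2.1570^2 + 2*9.81*2.4860) = 7.30944 m/s
F = 249.4760 * 7.30944 / 1000
F = 1.824 kN


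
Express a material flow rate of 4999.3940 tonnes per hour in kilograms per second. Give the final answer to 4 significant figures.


m_dot = 4999.3940 * 1000 / 3600
m_dot = 1389 kg/s


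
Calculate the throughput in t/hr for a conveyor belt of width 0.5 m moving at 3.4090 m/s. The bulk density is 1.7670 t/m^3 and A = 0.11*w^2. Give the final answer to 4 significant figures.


A = 0.11 * 0.5^2 = 0.0275 m^2
C = 0.0275 * 3.4090 * 1.7670 * 3600
C = 596.3 t/hr


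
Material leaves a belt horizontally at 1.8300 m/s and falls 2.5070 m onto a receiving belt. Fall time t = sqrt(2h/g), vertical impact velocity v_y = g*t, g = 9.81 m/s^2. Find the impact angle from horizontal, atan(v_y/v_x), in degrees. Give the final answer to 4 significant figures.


t = sqrt(2*2.5070/9.81) = 0.71492 s
v_y = 9.81 * 0.71492 = 7.01337 m/s
angle = atan(7.01337 / 1.8300) = 75.38 deg


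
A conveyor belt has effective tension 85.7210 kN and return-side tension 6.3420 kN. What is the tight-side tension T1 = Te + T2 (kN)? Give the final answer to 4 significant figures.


T1 = Te + T2 = 85.7210 + 6.3420
T1 = 92.06 kN


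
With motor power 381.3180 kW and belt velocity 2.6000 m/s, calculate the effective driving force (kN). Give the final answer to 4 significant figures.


Te = P / v = 381.3180 / 2.6000
Te = 146.7 kN


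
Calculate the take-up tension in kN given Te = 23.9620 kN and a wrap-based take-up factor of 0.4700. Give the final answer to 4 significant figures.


T_tu = 23.9620 * 0.4700
T_tu = 11.26 kN


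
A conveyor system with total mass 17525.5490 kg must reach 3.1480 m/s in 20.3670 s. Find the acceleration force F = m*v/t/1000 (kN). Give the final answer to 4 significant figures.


F = 17525.5490 * 3.1480 / 20.3670 / 1000
F = 2.709 kN


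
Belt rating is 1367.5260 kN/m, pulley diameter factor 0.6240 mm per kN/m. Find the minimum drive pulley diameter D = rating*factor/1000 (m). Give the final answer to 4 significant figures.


D = 1367.5260 * 0.6240 / 1000
D = 0.8533 m


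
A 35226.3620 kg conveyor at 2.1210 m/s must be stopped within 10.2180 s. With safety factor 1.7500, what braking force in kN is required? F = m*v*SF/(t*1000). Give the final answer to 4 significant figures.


F = 35226.3620 * 2.1210 / 10.2180 * 1.7500 / 1000
F = 12.80 kN


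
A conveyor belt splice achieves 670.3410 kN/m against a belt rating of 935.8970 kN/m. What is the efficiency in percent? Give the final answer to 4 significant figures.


Eff = 670.3410 / 935.8970 * 100
Eff = 71.63 %


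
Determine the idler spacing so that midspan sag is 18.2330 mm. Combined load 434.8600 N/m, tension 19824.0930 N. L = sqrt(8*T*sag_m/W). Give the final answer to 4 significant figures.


sag = 18.2330/1000 = 0.018233 m
L = sqrt(8 * 19824.0930 * 0.018233 / 434.8600)
L = 2.579 m


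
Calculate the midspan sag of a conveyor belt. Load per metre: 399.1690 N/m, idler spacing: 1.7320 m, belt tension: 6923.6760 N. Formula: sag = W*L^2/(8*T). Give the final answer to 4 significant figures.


sag = 399.1690 * 1.7320^2 / (8 * 6923.6760)
sag = 0.02162 m


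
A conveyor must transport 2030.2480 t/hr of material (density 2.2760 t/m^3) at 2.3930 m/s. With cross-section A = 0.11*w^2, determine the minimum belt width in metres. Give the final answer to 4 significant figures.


A_req = 2030.2480 / (2.3930 * 2.2760 * 3600) = 0.103546 m^2
w = sqrt(0.103546 / 0.11)
w = 0.9702 m


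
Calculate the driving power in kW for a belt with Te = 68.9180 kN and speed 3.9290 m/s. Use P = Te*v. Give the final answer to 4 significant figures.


P = Te * v = 68.9180 * 3.9290
P = 270.8 kW


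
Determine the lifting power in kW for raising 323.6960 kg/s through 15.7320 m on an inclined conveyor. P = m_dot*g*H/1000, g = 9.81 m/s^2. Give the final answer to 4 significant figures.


P = 323.6960 * 9.81 * 15.7320 / 1000
P = 49.96 kW


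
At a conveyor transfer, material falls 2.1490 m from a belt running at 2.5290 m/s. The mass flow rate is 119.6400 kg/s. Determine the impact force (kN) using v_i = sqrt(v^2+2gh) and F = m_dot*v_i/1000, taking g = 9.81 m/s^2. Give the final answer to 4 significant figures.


v_i = sqrt(2.5290^2 + 2*9.81*2.1490) = 6.96844 m/s
F = 119.6400 * 6.96844 / 1000
F = 0.8337 kN


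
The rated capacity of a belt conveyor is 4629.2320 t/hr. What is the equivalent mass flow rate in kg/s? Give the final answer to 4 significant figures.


m_dot = 4629.2320 * 1000 / 3600
m_dot = 1286 kg/s


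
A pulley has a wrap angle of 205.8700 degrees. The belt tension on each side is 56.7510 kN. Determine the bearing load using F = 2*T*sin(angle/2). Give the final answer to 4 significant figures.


F = 2 * 56.7510 * sin(205.8700/2 deg)
F = 110.6 kN


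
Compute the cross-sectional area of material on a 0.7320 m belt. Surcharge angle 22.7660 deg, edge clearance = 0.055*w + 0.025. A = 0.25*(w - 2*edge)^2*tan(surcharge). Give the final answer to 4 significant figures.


edge = 0.055*0.7320 + 0.025 = 0.06526 m
ew = 0.7320 - 2*0.06526 = 0.60148 m
A = 0.25 * 0.60148^2 * tan(22.7660 deg)
A = 0.03796 m^2


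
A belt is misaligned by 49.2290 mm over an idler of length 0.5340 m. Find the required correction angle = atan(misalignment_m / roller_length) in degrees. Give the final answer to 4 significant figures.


misalign_m = 49.2290 / 1000 = 0.049229 m
angle = atan(0.049229 / 0.5340)
angle = 5.267 deg


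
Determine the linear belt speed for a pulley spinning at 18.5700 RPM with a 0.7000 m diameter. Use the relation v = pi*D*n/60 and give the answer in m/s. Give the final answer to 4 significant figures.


v = pi * 0.7000 * 18.5700 / 60
v = 0.6806 m/s


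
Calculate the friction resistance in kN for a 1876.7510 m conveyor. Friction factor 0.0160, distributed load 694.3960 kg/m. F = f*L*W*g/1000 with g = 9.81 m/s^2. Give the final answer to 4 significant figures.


F = 0.0160 * 1876.7510 * 694.3960 * 9.81 / 1000
F = 204.6 kN


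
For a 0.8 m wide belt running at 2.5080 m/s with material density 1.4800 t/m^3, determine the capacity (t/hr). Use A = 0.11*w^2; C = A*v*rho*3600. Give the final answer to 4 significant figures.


A = 0.11 * 0.8^2 = 0.0704 m^2
C = 0.0704 * 2.5080 * 1.4800 * 3600
C = 940.7 t/hr


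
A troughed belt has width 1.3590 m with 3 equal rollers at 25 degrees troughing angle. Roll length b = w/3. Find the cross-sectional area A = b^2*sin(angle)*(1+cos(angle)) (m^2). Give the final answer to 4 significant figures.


b = 1.3590/3 = 0.453 m
A = 0.453^2 * sin(25 deg) * (1 + cos(25 deg))
A = 0.1653 m^2


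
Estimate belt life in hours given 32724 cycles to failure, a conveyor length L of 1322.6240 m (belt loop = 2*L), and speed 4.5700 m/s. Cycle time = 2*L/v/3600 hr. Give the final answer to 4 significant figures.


cycle_time = 2 * 1322.6240 / 4.5700 / 3600 = 0.160786 hr
life = 32724 * 0.160786 = 5262 hours


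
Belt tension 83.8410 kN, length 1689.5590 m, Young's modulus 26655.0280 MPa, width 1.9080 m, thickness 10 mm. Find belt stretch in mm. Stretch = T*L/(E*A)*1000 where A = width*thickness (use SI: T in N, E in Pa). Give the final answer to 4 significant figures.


A = 1.9080 * 0.01 = 0.01908 m^2
Stretch = 83.8410*1000 * 1689.5590 / (26655.0280e6 * 0.01908) * 1000
Stretch = 278.5 mm


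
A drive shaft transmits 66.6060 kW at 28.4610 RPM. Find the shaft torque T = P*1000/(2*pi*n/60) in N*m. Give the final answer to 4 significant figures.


omega = 2*pi*28.4610/60 = 2.98043 rad/s
T = 66.6060*1000 / 2.98043
T = 22350 N*m


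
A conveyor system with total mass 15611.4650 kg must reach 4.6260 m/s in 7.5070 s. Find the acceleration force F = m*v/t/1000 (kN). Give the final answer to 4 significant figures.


F = 15611.4650 * 4.6260 / 7.5070 / 1000
F = 9.620 kN


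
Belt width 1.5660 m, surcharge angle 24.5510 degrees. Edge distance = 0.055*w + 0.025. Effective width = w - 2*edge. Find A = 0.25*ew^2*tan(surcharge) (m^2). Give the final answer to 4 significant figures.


edge = 0.055*1.5660 + 0.025 = 0.11113 m
ew = 1.5660 - 2*0.11113 = 1.34374 m
A = 0.25 * 1.34374^2 * tan(24.5510 deg)
A = 0.2062 m^2


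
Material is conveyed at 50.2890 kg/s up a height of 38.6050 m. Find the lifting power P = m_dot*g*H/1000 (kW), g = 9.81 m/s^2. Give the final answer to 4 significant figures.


P = 50.2890 * 9.81 * 38.6050 / 1000
P = 19.05 kW


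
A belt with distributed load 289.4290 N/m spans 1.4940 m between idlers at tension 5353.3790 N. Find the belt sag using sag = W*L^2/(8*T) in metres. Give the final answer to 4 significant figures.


sag = 289.4290 * 1.4940^2 / (8 * 5353.3790)
sag = 0.01508 m


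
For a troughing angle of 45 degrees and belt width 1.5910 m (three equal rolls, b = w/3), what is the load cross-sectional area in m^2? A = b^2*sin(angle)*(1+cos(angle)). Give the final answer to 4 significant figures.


b = 1.5910/3 = 0.530333 m
A = 0.530333^2 * sin(45 deg) * (1 + cos(45 deg))
A = 0.3395 m^2


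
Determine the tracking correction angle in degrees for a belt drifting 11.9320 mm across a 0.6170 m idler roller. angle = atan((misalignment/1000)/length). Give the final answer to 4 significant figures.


misalign_m = 11.9320 / 1000 = 0.011932 m
angle = atan(0.011932 / 0.6170)
angle = 1.108 deg


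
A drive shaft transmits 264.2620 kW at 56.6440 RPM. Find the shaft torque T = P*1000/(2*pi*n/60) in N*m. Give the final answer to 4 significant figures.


omega = 2*pi*56.6440/60 = 5.93175 rad/s
T = 264.2620*1000 / 5.93175
T = 44550 N*m


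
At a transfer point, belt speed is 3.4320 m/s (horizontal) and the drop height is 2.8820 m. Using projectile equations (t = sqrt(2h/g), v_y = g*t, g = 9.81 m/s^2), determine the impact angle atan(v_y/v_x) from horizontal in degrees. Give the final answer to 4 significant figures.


t = sqrt(2*2.8820/9.81) = 0.766527 s
v_y = 9.81 * 0.766527 = 7.51963 m/s
angle = atan(7.51963 / 3.4320) = 65.47 deg


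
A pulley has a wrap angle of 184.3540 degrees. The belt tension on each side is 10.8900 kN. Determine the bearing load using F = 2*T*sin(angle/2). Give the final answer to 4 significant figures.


F = 2 * 10.8900 * sin(184.3540/2 deg)
F = 21.76 kN


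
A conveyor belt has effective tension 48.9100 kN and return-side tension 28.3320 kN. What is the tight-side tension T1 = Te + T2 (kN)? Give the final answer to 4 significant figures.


T1 = Te + T2 = 48.9100 + 28.3320
T1 = 77.24 kN


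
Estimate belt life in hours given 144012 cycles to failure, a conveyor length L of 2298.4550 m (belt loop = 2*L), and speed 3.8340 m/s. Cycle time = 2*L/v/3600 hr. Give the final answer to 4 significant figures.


cycle_time = 2 * 2298.4550 / 3.8340 / 3600 = 0.333051 hr
life = 144012 * 0.333051 = 47960 hours


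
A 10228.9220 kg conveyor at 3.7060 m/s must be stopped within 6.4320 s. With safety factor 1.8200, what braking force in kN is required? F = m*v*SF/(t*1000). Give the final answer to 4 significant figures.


F = 10228.9220 * 3.7060 / 6.4320 * 1.8200 / 1000
F = 10.73 kN


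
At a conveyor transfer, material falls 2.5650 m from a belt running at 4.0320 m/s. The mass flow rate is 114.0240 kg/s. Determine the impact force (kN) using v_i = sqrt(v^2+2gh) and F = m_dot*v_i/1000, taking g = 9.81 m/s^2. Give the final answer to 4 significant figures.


v_i = sqrt(4.0320^2 + 2*9.81*2.5650) = 8.1598 m/s
F = 114.0240 * 8.1598 / 1000
F = 0.9304 kN


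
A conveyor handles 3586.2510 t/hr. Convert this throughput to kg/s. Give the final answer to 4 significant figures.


m_dot = 3586.2510 * 1000 / 3600
m_dot = 996.2 kg/s


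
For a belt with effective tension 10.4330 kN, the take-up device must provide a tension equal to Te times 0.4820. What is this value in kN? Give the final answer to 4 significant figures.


T_tu = 10.4330 * 0.4820
T_tu = 5.029 kN


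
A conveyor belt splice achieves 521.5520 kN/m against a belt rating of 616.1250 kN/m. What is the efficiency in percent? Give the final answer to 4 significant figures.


Eff = 521.5520 / 616.1250 * 100
Eff = 84.65 %


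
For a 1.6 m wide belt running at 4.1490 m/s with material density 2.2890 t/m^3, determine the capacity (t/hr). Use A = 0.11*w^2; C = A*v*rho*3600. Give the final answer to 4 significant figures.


A = 0.11 * 1.6^2 = 0.2816 m^2
C = 0.2816 * 4.1490 * 2.2890 * 3600
C = 9628 t/hr


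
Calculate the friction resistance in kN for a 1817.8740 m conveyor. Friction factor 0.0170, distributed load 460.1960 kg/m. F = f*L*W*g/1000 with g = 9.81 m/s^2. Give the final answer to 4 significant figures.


F = 0.0170 * 1817.8740 * 460.1960 * 9.81 / 1000
F = 139.5 kN


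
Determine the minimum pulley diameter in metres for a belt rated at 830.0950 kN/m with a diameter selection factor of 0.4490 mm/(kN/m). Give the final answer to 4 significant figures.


D = 830.0950 * 0.4490 / 1000
D = 0.3727 m


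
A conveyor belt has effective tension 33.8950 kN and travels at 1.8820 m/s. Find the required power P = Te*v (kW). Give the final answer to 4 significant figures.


P = Te * v = 33.8950 * 1.8820
P = 63.79 kW


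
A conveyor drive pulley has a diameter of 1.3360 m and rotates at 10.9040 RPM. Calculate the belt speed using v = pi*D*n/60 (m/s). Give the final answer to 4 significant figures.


v = pi * 1.3360 * 10.9040 / 60
v = 0.7628 m/s


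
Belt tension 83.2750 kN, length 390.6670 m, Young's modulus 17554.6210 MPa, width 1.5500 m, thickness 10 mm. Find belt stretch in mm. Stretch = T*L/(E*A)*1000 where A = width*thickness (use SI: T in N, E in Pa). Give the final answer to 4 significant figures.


A = 1.5500 * 0.01 = 0.01550 m^2
Stretch = 83.2750*1000 * 390.6670 / (17554.6210e6 * 0.01550) * 1000
Stretch = 119.6 mm


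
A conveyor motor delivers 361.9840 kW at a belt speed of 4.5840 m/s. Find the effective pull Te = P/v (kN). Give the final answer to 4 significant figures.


Te = P / v = 361.9840 / 4.5840
Te = 78.97 kN


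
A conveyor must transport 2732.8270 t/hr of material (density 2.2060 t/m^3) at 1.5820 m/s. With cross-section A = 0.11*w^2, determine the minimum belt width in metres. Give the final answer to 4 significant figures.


A_req = 2732.8270 / (1.5820 * 2.2060 * 3600) = 0.217519 m^2
w = sqrt(0.217519 / 0.11)
w = 1.406 m


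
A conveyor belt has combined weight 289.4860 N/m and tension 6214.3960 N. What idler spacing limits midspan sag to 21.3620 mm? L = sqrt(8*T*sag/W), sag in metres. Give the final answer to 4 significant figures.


sag = 21.3620/1000 = 0.021362 m
L = sqrt(8 * 6214.3960 * 0.021362 / 289.4860)
L = 1.915 m


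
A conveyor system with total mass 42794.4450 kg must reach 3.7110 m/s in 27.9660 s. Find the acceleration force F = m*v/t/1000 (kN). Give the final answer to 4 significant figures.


F = 42794.4450 * 3.7110 / 27.9660 / 1000
F = 5.679 kN


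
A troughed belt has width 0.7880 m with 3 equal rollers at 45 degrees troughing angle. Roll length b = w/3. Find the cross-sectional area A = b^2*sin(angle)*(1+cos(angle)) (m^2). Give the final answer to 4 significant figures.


b = 0.7880/3 = 0.262667 m
A = 0.262667^2 * sin(45 deg) * (1 + cos(45 deg))
A = 0.08328 m^2


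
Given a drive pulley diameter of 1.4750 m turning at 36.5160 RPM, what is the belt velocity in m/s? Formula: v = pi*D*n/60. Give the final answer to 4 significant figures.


v = pi * 1.4750 * 36.5160 / 60
v = 2.820 m/s


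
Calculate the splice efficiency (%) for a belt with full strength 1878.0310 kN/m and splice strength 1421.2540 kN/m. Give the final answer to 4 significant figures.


Eff = 1421.2540 / 1878.0310 * 100
Eff = 75.68 %


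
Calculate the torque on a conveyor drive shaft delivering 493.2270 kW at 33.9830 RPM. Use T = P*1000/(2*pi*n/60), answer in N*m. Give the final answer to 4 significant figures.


omega = 2*pi*33.9830/60 = 3.55869 rad/s
T = 493.2270*1000 / 3.55869
T = 138600 N*m


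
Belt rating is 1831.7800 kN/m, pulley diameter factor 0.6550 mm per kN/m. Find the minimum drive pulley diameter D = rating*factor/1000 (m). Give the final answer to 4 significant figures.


D = 1831.7800 * 0.6550 / 1000
D = 1.200 m


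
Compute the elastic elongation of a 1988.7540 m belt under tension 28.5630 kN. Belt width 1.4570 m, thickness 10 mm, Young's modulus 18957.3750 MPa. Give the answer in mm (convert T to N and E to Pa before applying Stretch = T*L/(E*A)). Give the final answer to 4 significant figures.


A = 1.4570 * 0.01 = 0.01457 m^2
Stretch = 28.5630*1000 * 1988.7540 / (18957.3750e6 * 0.01457) * 1000
Stretch = 205.7 mm


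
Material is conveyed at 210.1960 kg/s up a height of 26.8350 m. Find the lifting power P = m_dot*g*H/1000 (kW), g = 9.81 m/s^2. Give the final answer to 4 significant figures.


P = 210.1960 * 9.81 * 26.8350 / 1000
P = 55.33 kW


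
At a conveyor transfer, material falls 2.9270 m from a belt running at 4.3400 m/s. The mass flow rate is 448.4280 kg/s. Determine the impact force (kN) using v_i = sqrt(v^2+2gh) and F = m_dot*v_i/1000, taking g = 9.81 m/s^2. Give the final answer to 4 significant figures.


v_i = sqrt(4.3400^2 + 2*9.81*2.9270) = 8.73289 m/s
F = 448.4280 * 8.73289 / 1000
F = 3.916 kN


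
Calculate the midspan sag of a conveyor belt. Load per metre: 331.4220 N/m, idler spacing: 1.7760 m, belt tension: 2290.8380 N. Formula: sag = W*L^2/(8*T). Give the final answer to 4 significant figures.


sag = 331.4220 * 1.7760^2 / (8 * 2290.8380)
sag = 0.05704 m


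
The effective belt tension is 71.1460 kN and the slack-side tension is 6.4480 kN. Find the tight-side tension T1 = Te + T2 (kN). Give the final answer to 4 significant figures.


T1 = Te + T2 = 71.1460 + 6.4480
T1 = 77.59 kN
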